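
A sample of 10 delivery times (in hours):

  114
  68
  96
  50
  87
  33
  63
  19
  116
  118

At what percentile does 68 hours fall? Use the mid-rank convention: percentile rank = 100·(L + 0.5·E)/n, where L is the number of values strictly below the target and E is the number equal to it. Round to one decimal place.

45.0

Sorted: 19, 33, 50, 63, 68, 87, 96, 114, 116, 118.
Count below 68: L = 4; count equal: E = 1; n = 10.
Percentile rank = 100·(4 + 0.5·1)/10 = 100·4.5/10 = 45.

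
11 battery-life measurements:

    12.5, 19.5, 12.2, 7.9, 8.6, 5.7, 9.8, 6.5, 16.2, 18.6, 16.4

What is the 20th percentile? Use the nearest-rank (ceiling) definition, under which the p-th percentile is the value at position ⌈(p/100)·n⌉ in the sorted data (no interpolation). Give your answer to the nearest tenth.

7.9

Sorted: 5.7, 6.5, 7.9, 8.6, 9.8, 12.2, 12.5, 16.2, 16.4, 18.6, 19.5.
n = 11.
Position = ⌈20/100 · 11⌉ = ⌈2.2⌉ = 3.
The value at rank 3 is 7.9.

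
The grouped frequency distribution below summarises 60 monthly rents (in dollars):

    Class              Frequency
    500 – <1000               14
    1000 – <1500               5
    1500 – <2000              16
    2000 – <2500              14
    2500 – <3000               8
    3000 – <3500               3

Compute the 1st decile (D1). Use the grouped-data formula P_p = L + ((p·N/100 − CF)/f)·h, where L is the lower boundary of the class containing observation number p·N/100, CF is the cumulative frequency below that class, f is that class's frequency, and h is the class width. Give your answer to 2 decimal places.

N = 60; target position k = 10/100 · 60 = 6.
Cumulative frequencies: 14, 19, 35, 49, 57, 60.
Observation 6 falls in the class 500 – <1000.
L = 500, CF = 0, f = 14, h = 500.
P10 = 500 + ((6 − 0)/14)·500 = 500 + 214.286 = 714.286.

714.29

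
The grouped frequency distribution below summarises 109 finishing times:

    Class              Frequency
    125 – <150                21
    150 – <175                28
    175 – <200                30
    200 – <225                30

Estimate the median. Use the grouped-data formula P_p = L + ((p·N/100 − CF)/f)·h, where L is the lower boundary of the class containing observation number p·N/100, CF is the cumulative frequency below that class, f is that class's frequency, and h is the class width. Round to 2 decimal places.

N = 109; target position k = 50/100 · 109 = 54.5.
Cumulative frequencies: 21, 49, 79, 109.
Observation 54.5 falls in the class 175 – <200.
L = 175, CF = 49, f = 30, h = 25.
P50 = 175 + ((54.5 − 49)/30)·25 = 175 + 4.58333 = 179.583.

179.58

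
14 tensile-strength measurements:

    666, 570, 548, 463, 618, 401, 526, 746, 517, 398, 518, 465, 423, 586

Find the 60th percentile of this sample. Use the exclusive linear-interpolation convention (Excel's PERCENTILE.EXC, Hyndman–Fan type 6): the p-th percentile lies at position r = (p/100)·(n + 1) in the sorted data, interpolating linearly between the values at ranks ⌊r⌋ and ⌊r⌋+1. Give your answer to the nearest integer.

548

Sorted: 398, 401, 423, 463, 465, 517, 518, 526, 548, 570, 586, 618, 666, 746.
n = 14.
r = (60/100)·(14 + 1) = 9.
r is an integer, so P60 is the value at rank 9: 548.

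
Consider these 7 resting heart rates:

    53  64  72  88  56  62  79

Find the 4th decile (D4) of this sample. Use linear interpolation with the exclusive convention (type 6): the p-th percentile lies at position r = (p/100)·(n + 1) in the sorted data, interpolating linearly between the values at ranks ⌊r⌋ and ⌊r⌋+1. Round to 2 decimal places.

62.40

Sorted: 53, 56, 62, 64, 72, 79, 88.
n = 7.
r = (40/100)·(7 + 1) = 3.2.
Rank 3 is 62 and rank 4 is 64.
Interpolate: 62 + 0.2·(64 − 62) = 62 + 0.2·2 = 62.4.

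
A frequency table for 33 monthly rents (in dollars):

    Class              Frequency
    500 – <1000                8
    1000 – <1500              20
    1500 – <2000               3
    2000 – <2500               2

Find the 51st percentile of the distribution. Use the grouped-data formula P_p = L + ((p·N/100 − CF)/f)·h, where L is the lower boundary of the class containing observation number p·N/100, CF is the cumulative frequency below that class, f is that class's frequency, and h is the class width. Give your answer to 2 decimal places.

1220.75

N = 33; target position k = 51/100 · 33 = 16.83.
Cumulative frequencies: 8, 28, 31, 33.
Observation 16.83 falls in the class 1000 – <1500.
L = 1000, CF = 8, f = 20, h = 500.
P51 = 1000 + ((16.83 − 8)/20)·500 = 1000 + 220.75 = 1220.75.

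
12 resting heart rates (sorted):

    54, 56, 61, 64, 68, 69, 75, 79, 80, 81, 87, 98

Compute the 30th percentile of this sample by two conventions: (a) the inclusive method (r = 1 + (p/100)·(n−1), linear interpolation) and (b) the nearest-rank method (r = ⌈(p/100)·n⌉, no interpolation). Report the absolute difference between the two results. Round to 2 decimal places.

n = 12.
(a) r = 4.3; between ranks 4 (64) and 5 (68): 65.2.
(b) the nearest-rank method: rank 4 → 64.
|65.2 − 64| = 1.2.

1.20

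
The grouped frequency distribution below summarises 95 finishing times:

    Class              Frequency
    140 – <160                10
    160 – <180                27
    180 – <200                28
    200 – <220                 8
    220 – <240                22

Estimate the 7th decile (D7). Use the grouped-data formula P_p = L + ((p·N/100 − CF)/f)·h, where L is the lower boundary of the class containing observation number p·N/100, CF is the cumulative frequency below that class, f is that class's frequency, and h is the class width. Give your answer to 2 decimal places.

203.75

N = 95; target position k = 70/100 · 95 = 66.5.
Cumulative frequencies: 10, 37, 65, 73, 95.
Observation 66.5 falls in the class 200 – <220.
L = 200, CF = 65, f = 8, h = 20.
P70 = 200 + ((66.5 − 65)/8)·20 = 200 + 3.75 = 203.75.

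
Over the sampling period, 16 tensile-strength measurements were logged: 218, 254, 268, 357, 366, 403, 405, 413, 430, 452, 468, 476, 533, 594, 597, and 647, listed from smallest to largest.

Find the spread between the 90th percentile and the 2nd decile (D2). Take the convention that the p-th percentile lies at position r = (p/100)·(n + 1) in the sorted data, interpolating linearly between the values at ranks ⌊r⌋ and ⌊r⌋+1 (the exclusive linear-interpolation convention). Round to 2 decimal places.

n = 16.
P20: r = 3.4; ranks 3–4 are 268, 357; interpolating gives 303.6.
P90: r = 15.3; ranks 15–16 are 597, 647; interpolating gives 612.
Difference: 612 − 303.6 = 308.4.

308.40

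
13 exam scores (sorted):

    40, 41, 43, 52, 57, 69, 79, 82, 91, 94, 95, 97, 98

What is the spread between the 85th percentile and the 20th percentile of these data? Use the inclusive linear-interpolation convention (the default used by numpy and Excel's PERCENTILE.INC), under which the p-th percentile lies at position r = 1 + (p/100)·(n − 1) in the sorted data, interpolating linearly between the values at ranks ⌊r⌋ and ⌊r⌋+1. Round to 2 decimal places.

n = 13.
P20: r = 3.4; ranks 3–4 are 43, 52; interpolating gives 46.6.
P85: r = 11.2; ranks 11–12 are 95, 97; interpolating gives 95.4.
Difference: 95.4 − 46.6 = 48.8.

48.80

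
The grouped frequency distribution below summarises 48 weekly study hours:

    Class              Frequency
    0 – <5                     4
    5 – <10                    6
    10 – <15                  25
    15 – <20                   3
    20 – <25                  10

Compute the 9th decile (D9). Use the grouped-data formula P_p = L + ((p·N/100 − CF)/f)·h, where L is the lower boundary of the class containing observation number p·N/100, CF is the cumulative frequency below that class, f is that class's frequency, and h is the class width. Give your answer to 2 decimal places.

N = 48; target position k = 90/100 · 48 = 43.2.
Cumulative frequencies: 4, 10, 35, 38, 48.
Observation 43.2 falls in the class 20 – <25.
L = 20, CF = 38, f = 10, h = 5.
P90 = 20 + ((43.2 − 38)/10)·5 = 20 + 2.6 = 22.6.

22.60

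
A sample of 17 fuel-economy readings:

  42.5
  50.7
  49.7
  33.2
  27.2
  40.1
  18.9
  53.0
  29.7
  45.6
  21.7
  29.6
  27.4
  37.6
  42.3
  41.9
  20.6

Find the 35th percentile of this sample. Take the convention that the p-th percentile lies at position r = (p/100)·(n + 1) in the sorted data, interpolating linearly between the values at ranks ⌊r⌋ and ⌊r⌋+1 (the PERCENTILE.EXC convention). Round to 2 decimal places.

Sorted: 18.9, 20.6, 21.7, 27.2, 27.4, 29.6, 29.7, 33.2, 37.6, 40.1, 41.9, 42.3, 42.5, 45.6, 49.7, 50.7, 53.0.
n = 17.
r = (35/100)·(17 + 1) = 6.3.
Rank 6 is 29.6 and rank 7 is 29.7.
Interpolate: 29.6 + 0.3·(29.7 − 29.6) = 29.6 + 0.3·0.1 = 29.63.

29.63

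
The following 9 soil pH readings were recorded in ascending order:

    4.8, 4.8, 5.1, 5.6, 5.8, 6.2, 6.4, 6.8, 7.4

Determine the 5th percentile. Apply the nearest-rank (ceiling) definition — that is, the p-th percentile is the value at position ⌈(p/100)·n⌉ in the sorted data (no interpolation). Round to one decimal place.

n = 9.
Position = ⌈5/100 · 9⌉ = ⌈0.45⌉ = 1.
The value at rank 1 is 4.8.

4.8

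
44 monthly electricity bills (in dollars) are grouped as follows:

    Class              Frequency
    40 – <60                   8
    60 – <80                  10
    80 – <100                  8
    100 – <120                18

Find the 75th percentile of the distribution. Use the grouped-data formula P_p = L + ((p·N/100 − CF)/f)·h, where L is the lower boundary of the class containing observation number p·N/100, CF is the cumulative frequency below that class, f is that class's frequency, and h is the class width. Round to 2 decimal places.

107.78

N = 44; target position k = 75/100 · 44 = 33.
Cumulative frequencies: 8, 18, 26, 44.
Observation 33 falls in the class 100 – <120.
L = 100, CF = 26, f = 18, h = 20.
P75 = 100 + ((33 − 26)/18)·20 = 100 + 7.77778 = 107.778.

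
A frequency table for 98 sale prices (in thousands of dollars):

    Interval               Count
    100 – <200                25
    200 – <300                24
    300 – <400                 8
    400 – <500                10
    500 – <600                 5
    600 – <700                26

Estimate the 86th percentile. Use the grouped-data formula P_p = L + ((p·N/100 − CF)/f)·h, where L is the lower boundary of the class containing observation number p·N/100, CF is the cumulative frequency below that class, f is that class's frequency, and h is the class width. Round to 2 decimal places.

N = 98; target position k = 86/100 · 98 = 84.28.
Cumulative frequencies: 25, 49, 57, 67, 72, 98.
Observation 84.28 falls in the class 600 – <700.
L = 600, CF = 72, f = 26, h = 100.
P86 = 600 + ((84.28 − 72)/26)·100 = 600 + 47.2308 = 647.231.

647.23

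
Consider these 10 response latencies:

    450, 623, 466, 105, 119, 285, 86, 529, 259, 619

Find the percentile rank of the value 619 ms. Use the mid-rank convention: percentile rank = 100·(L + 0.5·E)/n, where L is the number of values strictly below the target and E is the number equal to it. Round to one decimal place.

Sorted: 86, 105, 119, 259, 285, 450, 466, 529, 619, 623.
Count below 619: L = 8; count equal: E = 1; n = 10.
Percentile rank = 100·(8 + 0.5·1)/10 = 100·8.5/10 = 85.

85.0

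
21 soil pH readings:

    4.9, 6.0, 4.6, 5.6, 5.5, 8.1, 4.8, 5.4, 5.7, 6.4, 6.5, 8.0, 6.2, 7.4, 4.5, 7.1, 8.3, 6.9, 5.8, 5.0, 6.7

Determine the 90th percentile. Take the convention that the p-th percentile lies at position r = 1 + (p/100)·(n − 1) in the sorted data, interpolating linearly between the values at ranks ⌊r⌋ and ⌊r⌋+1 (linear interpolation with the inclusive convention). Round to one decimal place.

Sorted: 4.5, 4.6, 4.8, 4.9, 5.0, 5.4, 5.5, 5.6, 5.7, 5.8, 6.0, 6.2, 6.4, 6.5, 6.7, 6.9, 7.1, 7.4, 8.0, 8.1, 8.3.
n = 21.
r = 1 + (90/100)·(21 − 1) = 1 + 18 = 19.
r is an integer, so P90 is the value at rank 19: 8.0.

8.0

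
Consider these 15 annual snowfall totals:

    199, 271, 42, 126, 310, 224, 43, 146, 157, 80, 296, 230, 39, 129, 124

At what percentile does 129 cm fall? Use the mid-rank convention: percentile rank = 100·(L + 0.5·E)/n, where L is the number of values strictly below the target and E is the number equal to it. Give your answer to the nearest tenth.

Sorted: 39, 42, 43, 80, 124, 126, 129, 146, 157, 199, 224, 230, 271, 296, 310.
Count below 129: L = 6; count equal: E = 1; n = 15.
Percentile rank = 100·(6 + 0.5·1)/15 = 100·6.5/15 = 43.33.

43.3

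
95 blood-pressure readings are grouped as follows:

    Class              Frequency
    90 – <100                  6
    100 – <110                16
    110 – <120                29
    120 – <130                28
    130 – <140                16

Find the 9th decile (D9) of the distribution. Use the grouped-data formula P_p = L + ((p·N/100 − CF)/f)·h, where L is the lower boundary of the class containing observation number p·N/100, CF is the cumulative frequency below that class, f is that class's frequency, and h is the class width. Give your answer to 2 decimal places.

134.06

N = 95; target position k = 90/100 · 95 = 85.5.
Cumulative frequencies: 6, 22, 51, 79, 95.
Observation 85.5 falls in the class 130 – <140.
L = 130, CF = 79, f = 16, h = 10.
P90 = 130 + ((85.5 − 79)/16)·10 = 130 + 4.0625 = 134.062.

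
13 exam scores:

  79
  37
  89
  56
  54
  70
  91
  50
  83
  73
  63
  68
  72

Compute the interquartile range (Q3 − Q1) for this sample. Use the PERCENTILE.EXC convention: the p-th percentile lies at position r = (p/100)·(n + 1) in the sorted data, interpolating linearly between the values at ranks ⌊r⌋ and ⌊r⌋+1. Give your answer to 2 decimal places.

Sorted: 37, 50, 54, 56, 63, 68, 70, 72, 73, 79, 83, 89, 91.
n = 13.
P25: r = 3.5; ranks 3–4 are 54, 56; interpolating gives 55.
P75: r = 10.5; ranks 10–11 are 79, 83; interpolating gives 81.
Difference: 81 − 55 = 26.

26.00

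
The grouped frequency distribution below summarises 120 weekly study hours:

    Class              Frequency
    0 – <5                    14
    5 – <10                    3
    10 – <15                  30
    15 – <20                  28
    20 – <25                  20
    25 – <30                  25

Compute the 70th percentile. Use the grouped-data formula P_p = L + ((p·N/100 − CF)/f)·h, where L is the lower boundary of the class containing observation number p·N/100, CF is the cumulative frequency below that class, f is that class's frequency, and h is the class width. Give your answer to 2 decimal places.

N = 120; target position k = 70/100 · 120 = 84.
Cumulative frequencies: 14, 17, 47, 75, 95, 120.
Observation 84 falls in the class 20 – <25.
L = 20, CF = 75, f = 20, h = 5.
P70 = 20 + ((84 − 75)/20)·5 = 20 + 2.25 = 22.25.

22.25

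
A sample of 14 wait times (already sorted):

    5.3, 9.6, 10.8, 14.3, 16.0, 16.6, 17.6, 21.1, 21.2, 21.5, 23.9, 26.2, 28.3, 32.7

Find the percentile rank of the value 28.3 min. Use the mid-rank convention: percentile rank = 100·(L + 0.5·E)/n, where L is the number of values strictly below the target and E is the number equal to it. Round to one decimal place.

Count below 28.3: L = 12; count equal: E = 1; n = 14.
Percentile rank = 100·(12 + 0.5·1)/14 = 100·12.5/14 = 89.29.

89.3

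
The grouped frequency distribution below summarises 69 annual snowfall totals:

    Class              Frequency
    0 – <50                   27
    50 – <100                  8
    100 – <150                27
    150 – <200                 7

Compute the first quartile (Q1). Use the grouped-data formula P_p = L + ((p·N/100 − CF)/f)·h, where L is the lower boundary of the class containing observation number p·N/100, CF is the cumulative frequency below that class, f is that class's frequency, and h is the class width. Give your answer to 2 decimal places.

31.94

N = 69; target position k = 25/100 · 69 = 17.25.
Cumulative frequencies: 27, 35, 62, 69.
Observation 17.25 falls in the class 0 – <50.
L = 0, CF = 0, f = 27, h = 50.
P25 = 0 + ((17.25 − 0)/27)·50 = 0 + 31.9444 = 31.9444.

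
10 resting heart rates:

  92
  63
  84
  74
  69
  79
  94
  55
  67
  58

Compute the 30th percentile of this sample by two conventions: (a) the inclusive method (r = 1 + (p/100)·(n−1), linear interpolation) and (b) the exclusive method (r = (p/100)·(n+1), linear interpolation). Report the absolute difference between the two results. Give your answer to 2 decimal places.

Sorted: 55, 58, 63, 67, 69, 74, 79, 84, 92, 94.
n = 10.
(a) r = 3.7; between ranks 3 (63) and 4 (67): 65.8.
(b) r = 3.3; between ranks 3 (63) and 4 (67): 64.2.
|65.8 − 64.2| = 1.6.

1.60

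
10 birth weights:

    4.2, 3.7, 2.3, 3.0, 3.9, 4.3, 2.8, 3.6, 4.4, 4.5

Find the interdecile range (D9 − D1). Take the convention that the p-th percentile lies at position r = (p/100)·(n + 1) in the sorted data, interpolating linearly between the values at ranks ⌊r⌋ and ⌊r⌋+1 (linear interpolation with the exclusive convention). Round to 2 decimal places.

Sorted: 2.3, 2.8, 3.0, 3.6, 3.7, 3.9, 4.2, 4.3, 4.4, 4.5.
n = 10.
P10: r = 1.1; ranks 1–2 are 2.3, 2.8; interpolating gives 2.35.
P90: r = 9.9; ranks 9–10 are 4.4, 4.5; interpolating gives 4.49.
Difference: 4.49 − 2.35 = 2.14.

2.14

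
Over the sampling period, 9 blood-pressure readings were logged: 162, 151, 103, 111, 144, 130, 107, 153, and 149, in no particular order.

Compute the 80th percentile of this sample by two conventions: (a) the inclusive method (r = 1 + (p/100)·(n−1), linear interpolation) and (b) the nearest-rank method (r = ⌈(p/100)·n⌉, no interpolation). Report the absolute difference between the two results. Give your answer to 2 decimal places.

Sorted: 103, 107, 111, 130, 144, 149, 151, 153, 162.
n = 9.
(a) r = 7.4; between ranks 7 (151) and 8 (153): 151.8.
(b) the nearest-rank method: rank 8 → 153.
|151.8 − 153| = 1.2.

1.20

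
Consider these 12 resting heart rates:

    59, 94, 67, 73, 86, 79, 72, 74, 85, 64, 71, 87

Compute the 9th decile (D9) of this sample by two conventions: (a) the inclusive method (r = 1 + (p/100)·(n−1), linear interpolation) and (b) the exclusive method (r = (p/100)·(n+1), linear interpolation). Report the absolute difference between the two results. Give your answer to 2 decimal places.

5.00

Sorted: 59, 64, 67, 71, 72, 73, 74, 79, 85, 86, 87, 94.
n = 12.
(a) r = 10.9; between ranks 10 (86) and 11 (87): 86.9.
(b) r = 11.7; between ranks 11 (87) and 12 (94): 91.9.
|86.9 − 91.9| = 5.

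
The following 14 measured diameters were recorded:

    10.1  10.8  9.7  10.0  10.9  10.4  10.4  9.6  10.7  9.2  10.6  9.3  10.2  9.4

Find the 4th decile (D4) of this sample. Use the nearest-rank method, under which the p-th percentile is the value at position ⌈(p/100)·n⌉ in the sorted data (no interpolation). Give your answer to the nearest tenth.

10.0

Sorted: 9.2, 9.3, 9.4, 9.6, 9.7, 10.0, 10.1, 10.2, 10.4, 10.4, 10.6, 10.7, 10.8, 10.9.
n = 14.
Position = ⌈40/100 · 14⌉ = ⌈5.6⌉ = 6.
The value at rank 6 is 10.0.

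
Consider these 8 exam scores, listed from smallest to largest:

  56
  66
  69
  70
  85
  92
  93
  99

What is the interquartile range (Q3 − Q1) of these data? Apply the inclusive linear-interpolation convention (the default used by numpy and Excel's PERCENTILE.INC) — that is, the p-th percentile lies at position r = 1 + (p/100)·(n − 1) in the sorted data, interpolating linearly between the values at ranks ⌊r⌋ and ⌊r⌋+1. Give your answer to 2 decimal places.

24.00

n = 8.
P25: r = 2.75; ranks 2–3 are 66, 69; interpolating gives 68.25.
P75: r = 6.25; ranks 6–7 are 92, 93; interpolating gives 92.25.
Difference: 92.25 − 68.25 = 24.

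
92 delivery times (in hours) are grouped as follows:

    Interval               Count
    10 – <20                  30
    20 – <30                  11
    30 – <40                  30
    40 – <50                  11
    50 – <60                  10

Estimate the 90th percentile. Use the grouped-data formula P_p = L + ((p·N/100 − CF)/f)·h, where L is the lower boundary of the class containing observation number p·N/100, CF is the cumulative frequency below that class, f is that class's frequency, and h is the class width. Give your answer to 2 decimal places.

50.80

N = 92; target position k = 90/100 · 92 = 82.8.
Cumulative frequencies: 30, 41, 71, 82, 92.
Observation 82.8 falls in the class 50 – <60.
L = 50, CF = 82, f = 10, h = 10.
P90 = 50 + ((82.8 − 82)/10)·10 = 50 + 0.8 = 50.8.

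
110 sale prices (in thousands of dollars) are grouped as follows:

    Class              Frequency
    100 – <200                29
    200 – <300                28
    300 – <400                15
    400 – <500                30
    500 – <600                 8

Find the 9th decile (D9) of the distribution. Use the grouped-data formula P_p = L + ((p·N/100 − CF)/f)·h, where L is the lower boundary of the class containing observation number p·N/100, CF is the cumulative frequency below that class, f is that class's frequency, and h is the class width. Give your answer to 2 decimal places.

N = 110; target position k = 90/100 · 110 = 99.
Cumulative frequencies: 29, 57, 72, 102, 110.
Observation 99 falls in the class 400 – <500.
L = 400, CF = 72, f = 30, h = 100.
P90 = 400 + ((99 − 72)/30)·100 = 400 + 90 = 490.

490.00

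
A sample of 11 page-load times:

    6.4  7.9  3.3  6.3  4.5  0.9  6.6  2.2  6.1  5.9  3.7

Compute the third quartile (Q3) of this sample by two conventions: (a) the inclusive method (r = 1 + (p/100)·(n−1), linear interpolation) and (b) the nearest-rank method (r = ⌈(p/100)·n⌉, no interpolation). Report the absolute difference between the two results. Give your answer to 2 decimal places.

Sorted: 0.9, 2.2, 3.3, 3.7, 4.5, 5.9, 6.1, 6.3, 6.4, 6.6, 7.9.
n = 11.
(a) r = 8.5; between ranks 8 (6.3) and 9 (6.4): 6.35.
(b) the nearest-rank method: rank 9 → 6.4.
|6.35 − 6.4| = 0.05.

0.05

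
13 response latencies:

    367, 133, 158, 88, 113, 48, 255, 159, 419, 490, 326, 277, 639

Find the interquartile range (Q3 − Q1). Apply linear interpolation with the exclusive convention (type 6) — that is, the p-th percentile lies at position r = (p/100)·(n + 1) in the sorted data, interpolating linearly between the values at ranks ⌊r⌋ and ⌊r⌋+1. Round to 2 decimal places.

270.00

Sorted: 48, 88, 113, 133, 158, 159, 255, 277, 326, 367, 419, 490, 639.
n = 13.
P25: r = 3.5; ranks 3–4 are 113, 133; interpolating gives 123.
P75: r = 10.5; ranks 10–11 are 367, 419; interpolating gives 393.
Difference: 393 − 123 = 270.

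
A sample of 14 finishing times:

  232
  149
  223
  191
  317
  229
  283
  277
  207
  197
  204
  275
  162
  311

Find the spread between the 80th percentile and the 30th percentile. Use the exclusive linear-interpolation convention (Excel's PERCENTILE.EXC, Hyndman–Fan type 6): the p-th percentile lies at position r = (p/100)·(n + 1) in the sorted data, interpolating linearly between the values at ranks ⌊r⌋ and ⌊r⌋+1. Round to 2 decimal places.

Sorted: 149, 162, 191, 197, 204, 207, 223, 229, 232, 275, 277, 283, 311, 317.
n = 14.
P30: r = 4.5; ranks 4–5 are 197, 204; interpolating gives 200.5.
P80: r = 12 (integer) → 283.
Difference: 283 − 200.5 = 82.5.

82.50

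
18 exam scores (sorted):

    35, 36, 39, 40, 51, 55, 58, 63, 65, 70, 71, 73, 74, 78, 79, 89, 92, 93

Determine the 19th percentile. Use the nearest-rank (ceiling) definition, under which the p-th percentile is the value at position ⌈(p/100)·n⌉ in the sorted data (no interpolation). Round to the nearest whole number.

n = 18.
Position = ⌈19/100 · 18⌉ = ⌈3.42⌉ = 4.
The value at rank 4 is 40.

40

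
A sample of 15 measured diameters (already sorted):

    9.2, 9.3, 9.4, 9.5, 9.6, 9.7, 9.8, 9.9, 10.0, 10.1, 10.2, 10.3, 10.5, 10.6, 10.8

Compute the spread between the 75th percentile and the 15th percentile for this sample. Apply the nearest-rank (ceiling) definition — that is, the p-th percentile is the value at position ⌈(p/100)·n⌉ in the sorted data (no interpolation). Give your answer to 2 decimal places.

n = 15.
P15: rank ⌈15/100·15⌉ = 3 → 9.4.
P75: rank ⌈75/100·15⌉ = 12 → 10.3.
Difference: 10.3 − 9.4 = 0.9.

0.90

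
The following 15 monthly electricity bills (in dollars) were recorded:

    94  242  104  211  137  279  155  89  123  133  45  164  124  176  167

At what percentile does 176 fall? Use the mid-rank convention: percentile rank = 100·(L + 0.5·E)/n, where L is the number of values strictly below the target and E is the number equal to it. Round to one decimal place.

76.7

Sorted: 45, 89, 94, 104, 123, 124, 133, 137, 155, 164, 167, 176, 211, 242, 279.
Count below 176: L = 11; count equal: E = 1; n = 15.
Percentile rank = 100·(11 + 0.5·1)/15 = 100·11.5/15 = 76.67.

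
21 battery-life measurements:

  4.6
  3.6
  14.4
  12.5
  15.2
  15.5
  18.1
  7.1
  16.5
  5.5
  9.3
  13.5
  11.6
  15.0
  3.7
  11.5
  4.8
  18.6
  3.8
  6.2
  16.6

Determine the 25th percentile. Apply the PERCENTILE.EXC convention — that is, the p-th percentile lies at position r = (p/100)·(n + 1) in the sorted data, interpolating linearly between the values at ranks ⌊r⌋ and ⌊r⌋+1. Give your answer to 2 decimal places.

5.15

Sorted: 3.6, 3.7, 3.8, 4.6, 4.8, 5.5, 6.2, 7.1, 9.3, 11.5, 11.6, 12.5, 13.5, 14.4, 15.0, 15.2, 15.5, 16.5, 16.6, 18.1, 18.6.
n = 21.
r = (25/100)·(21 + 1) = 5.5.
Rank 5 is 4.8 and rank 6 is 5.5.
Interpolate: 4.8 + 0.5·(5.5 − 4.8) = 4.8 + 0.5·0.7 = 5.15.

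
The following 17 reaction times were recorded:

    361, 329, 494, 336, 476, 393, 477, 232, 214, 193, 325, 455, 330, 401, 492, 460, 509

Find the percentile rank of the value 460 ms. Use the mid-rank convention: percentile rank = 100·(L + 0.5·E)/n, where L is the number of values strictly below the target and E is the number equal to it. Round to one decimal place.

Sorted: 193, 214, 232, 325, 329, 330, 336, 361, 393, 401, 455, 460, 476, 477, 492, 494, 509.
Count below 460: L = 11; count equal: E = 1; n = 17.
Percentile rank = 100·(11 + 0.5·1)/17 = 100·11.5/17 = 67.65.

67.6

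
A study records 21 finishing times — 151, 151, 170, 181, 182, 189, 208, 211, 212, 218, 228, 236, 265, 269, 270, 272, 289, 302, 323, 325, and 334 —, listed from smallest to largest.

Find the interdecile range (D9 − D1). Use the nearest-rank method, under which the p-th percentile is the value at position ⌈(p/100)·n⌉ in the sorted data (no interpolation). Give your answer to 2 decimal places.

153.00

n = 21.
P10: rank ⌈10/100·21⌉ = 3 → 170.
P90: rank ⌈90/100·21⌉ = 19 → 323.
Difference: 323 − 170 = 153.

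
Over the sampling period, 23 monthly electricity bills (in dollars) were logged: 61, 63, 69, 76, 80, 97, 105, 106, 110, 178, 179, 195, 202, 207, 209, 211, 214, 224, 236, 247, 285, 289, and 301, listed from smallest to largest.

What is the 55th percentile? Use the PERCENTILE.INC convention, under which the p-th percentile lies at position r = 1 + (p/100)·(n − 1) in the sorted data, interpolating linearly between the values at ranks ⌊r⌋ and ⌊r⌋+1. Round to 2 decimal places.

n = 23.
r = 1 + (55/100)·(23 − 1) = 1 + 12.1 = 13.1.
Rank 13 is 202 and rank 14 is 207.
Interpolate: 202 + 0.1·(207 − 202) = 202 + 0.1·5 = 202.5.

202.50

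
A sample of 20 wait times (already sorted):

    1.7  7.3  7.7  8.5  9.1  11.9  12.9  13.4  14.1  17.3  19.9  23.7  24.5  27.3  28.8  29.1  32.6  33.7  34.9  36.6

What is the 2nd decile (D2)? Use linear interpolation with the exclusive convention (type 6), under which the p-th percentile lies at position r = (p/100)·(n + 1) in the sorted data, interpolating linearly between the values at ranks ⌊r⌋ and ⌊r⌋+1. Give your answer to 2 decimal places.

n = 20.
r = (20/100)·(20 + 1) = 4.2.
Rank 4 is 8.5 and rank 5 is 9.1.
Interpolate: 8.5 + 0.2·(9.1 − 8.5) = 8.5 + 0.2·0.6 = 8.62.

8.62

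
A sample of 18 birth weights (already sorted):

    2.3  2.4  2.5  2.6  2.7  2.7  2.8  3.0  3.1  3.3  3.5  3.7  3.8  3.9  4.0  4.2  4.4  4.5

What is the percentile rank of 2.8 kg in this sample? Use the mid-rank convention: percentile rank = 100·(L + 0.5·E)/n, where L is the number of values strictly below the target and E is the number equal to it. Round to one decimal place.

36.1

Count below 2.8: L = 6; count equal: E = 1; n = 18.
Percentile rank = 100·(6 + 0.5·1)/18 = 100·6.5/18 = 36.11.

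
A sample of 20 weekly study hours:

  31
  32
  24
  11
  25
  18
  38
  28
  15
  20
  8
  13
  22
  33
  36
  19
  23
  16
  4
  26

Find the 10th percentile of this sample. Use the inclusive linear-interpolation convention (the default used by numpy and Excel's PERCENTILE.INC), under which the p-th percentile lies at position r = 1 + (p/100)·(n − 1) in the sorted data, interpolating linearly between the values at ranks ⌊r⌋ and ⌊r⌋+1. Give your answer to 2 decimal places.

10.70

Sorted: 4, 8, 11, 13, 15, 16, 18, 19, 20, 22, 23, 24, 25, 26, 28, 31, 32, 33, 36, 38.
n = 20.
r = 1 + (10/100)·(20 − 1) = 1 + 1.9 = 2.9.
Rank 2 is 8 and rank 3 is 11.
Interpolate: 8 + 0.9·(11 − 8) = 8 + 0.9·3 = 10.7.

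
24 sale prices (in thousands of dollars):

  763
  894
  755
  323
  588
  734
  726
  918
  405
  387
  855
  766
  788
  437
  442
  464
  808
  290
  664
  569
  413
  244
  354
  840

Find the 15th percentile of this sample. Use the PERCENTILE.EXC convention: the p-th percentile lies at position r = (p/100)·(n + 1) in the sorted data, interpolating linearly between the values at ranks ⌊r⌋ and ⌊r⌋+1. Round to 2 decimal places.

Sorted: 244, 290, 323, 354, 387, 405, 413, 437, 442, 464, 569, 588, 664, 726, 734, 755, 763, 766, 788, 808, 840, 855, 894, 918.
n = 24.
r = (15/100)·(24 + 1) = 3.75.
Rank 3 is 323 and rank 4 is 354.
Interpolate: 323 + 0.75·(354 − 323) = 323 + 0.75·31 = 346.25.

346.25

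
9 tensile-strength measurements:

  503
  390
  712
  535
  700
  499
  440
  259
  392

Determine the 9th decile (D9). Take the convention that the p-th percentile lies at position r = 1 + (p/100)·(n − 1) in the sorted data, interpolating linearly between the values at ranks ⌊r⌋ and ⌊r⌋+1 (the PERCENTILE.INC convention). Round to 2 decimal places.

Sorted: 259, 390, 392, 440, 499, 503, 535, 700, 712.
n = 9.
r = 1 + (90/100)·(9 − 1) = 1 + 7.2 = 8.2.
Rank 8 is 700 and rank 9 is 712.
Interpolate: 700 + 0.2·(712 − 700) = 700 + 0.2·12 = 702.4.

702.40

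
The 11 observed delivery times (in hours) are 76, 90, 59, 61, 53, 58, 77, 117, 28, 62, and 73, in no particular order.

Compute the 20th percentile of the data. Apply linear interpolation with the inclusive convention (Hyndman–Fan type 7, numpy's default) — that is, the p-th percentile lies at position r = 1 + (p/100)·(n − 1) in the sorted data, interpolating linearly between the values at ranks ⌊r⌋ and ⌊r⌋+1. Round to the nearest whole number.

58

Sorted: 28, 53, 58, 59, 61, 62, 73, 76, 77, 90, 117.
n = 11.
r = 1 + (20/100)·(11 − 1) = 1 + 2 = 3.
r is an integer, so P20 is the value at rank 3: 58.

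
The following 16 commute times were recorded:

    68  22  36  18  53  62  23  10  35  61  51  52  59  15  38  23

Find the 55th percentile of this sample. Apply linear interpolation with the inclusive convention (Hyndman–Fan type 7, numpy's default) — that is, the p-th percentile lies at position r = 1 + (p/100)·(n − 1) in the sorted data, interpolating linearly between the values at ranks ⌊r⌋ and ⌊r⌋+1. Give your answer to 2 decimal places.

Sorted: 10, 15, 18, 22, 23, 23, 35, 36, 38, 51, 52, 53, 59, 61, 62, 68.
n = 16.
r = 1 + (55/100)·(16 − 1) = 1 + 8.25 = 9.25.
Rank 9 is 38 and rank 10 is 51.
Interpolate: 38 + 0.25·(51 − 38) = 38 + 0.25·13 = 41.25.

41.25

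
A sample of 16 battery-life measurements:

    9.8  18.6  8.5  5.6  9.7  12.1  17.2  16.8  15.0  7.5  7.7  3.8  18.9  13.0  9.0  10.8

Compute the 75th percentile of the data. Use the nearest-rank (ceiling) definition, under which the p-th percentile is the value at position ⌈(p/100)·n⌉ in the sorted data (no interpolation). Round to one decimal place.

Sorted: 3.8, 5.6, 7.5, 7.7, 8.5, 9.0, 9.7, 9.8, 10.8, 12.1, 13.0, 15.0, 16.8, 17.2, 18.6, 18.9.
n = 16.
Position = ⌈75/100 · 16⌉ = ⌈12⌉ = 12.
The value at rank 12 is 15.0.

15.0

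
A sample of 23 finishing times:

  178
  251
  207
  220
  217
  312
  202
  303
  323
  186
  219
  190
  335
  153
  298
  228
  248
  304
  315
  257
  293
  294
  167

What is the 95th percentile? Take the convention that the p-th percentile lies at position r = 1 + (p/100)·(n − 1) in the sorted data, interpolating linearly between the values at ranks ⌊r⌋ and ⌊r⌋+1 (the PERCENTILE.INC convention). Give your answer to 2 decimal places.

Sorted: 153, 167, 178, 186, 190, 202, 207, 217, 219, 220, 228, 248, 251, 257, 293, 294, 298, 303, 304, 312, 315, 323, 335.
n = 23.
r = 1 + (95/100)·(23 − 1) = 1 + 20.9 = 21.9.
Rank 21 is 315 and rank 22 is 323.
Interpolate: 315 + 0.9·(323 − 315) = 315 + 0.9·8 = 322.2.

322.20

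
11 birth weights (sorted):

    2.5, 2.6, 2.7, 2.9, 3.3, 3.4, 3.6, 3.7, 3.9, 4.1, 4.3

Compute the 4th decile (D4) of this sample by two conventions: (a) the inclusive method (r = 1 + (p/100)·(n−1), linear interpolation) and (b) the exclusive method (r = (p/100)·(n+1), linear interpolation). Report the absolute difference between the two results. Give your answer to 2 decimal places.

n = 11.
(a) r = 5 → value at rank 5 = 3.3.
(b) r = 4.8; between ranks 4 (2.9) and 5 (3.3): 3.22.
|3.3 − 3.22| = 0.08.

0.08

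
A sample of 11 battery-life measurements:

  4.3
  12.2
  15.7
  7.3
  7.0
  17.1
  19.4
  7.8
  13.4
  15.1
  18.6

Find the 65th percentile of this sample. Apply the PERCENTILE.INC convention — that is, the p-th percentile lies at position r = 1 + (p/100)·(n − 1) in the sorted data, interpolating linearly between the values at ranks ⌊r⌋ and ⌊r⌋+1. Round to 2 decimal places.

15.40

Sorted: 4.3, 7.0, 7.3, 7.8, 12.2, 13.4, 15.1, 15.7, 17.1, 18.6, 19.4.
n = 11.
r = 1 + (65/100)·(11 − 1) = 1 + 6.5 = 7.5.
Rank 7 is 15.1 and rank 8 is 15.7.
Interpolate: 15.1 + 0.5·(15.7 − 15.1) = 15.1 + 0.5·0.6 = 15.4.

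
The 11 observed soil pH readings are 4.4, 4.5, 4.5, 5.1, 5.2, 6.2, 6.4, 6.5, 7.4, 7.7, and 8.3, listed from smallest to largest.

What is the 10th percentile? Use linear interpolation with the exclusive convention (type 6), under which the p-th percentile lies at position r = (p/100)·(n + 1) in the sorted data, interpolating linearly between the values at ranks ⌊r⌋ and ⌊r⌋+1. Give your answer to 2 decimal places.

4.42

n = 11.
r = (10/100)·(11 + 1) = 1.2.
Rank 1 is 4.4 and rank 2 is 4.5.
Interpolate: 4.4 + 0.2·(4.5 − 4.4) = 4.4 + 0.2·0.1 = 4.42.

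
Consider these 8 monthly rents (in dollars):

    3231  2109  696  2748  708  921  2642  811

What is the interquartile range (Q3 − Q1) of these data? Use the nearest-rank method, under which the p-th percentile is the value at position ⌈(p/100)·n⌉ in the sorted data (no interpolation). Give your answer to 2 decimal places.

Sorted: 696, 708, 811, 921, 2109, 2642, 2748, 3231.
n = 8.
P25: rank ⌈25/100·8⌉ = 2 → 708.
P75: rank ⌈75/100·8⌉ = 6 → 2642.
Difference: 2642 − 708 = 1934.

1934.00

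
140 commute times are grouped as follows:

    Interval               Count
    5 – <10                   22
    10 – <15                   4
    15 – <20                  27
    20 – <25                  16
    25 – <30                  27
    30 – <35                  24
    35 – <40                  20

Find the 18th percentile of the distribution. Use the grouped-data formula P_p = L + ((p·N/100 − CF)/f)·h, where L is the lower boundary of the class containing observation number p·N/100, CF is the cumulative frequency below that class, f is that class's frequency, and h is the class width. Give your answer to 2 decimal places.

N = 140; target position k = 18/100 · 140 = 25.2.
Cumulative frequencies: 22, 26, 53, 69, 96, 120, 140.
Observation 25.2 falls in the class 10 – <15.
L = 10, CF = 22, f = 4, h = 5.
P18 = 10 + ((25.2 − 22)/4)·5 = 10 + 4 = 14.

14.00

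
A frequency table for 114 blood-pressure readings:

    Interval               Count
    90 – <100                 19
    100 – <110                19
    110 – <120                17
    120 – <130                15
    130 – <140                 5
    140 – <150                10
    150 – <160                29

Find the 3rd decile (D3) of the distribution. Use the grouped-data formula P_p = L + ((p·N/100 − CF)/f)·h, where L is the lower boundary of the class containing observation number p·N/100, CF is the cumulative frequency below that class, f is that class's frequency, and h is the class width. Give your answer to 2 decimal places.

108.00

N = 114; target position k = 30/100 · 114 = 34.2.
Cumulative frequencies: 19, 38, 55, 70, 75, 85, 114.
Observation 34.2 falls in the class 100 – <110.
L = 100, CF = 19, f = 19, h = 10.
P30 = 100 + ((34.2 − 19)/19)·10 = 100 + 8 = 108.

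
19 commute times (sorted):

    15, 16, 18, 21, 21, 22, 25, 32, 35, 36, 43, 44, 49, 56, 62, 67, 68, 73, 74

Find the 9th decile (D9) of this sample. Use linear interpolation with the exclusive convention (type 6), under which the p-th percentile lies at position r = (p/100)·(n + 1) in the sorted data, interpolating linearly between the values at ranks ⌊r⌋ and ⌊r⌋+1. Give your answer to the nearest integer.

n = 19.
r = (90/100)·(19 + 1) = 18.
r is an integer, so P90 is the value at rank 18: 73.

73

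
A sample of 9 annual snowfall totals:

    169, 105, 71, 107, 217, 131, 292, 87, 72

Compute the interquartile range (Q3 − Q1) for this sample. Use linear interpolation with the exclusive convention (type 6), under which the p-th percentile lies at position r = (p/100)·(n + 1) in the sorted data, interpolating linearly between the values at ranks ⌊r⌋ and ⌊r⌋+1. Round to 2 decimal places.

113.50

Sorted: 71, 72, 87, 105, 107, 131, 169, 217, 292.
n = 9.
P25: r = 2.5; ranks 2–3 are 72, 87; interpolating gives 79.5.
P75: r = 7.5; ranks 7–8 are 169, 217; interpolating gives 193.
Difference: 193 − 79.5 = 113.5.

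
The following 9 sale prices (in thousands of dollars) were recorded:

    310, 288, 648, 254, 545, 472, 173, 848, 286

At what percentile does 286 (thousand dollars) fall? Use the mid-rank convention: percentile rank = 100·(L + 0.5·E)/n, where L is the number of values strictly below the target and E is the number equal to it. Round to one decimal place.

27.8

Sorted: 173, 254, 286, 288, 310, 472, 545, 648, 848.
Count below 286: L = 2; count equal: E = 1; n = 9.
Percentile rank = 100·(2 + 0.5·1)/9 = 100·2.5/9 = 27.78.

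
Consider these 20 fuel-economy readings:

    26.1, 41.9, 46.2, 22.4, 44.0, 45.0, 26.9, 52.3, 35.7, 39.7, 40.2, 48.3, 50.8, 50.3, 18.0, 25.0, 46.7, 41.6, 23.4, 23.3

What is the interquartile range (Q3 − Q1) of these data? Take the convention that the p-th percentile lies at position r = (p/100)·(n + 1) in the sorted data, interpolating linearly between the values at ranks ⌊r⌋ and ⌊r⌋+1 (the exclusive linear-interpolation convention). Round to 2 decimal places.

Sorted: 18.0, 22.4, 23.3, 23.4, 25.0, 26.1, 26.9, 35.7, 39.7, 40.2, 41.6, 41.9, 44.0, 45.0, 46.2, 46.7, 48.3, 50.3, 50.8, 52.3.
n = 20.
P25: r = 5.25; ranks 5–6 are 25.0, 26.1; interpolating gives 25.275.
P75: r = 15.75; ranks 15–16 are 46.2, 46.7; interpolating gives 46.575.
Difference: 46.575 − 25.275 = 21.3.

21.30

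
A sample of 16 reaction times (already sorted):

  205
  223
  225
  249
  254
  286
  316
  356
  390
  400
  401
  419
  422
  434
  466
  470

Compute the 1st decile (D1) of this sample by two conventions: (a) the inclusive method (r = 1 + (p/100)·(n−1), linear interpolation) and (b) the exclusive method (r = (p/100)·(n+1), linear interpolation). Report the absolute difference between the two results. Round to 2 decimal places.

n = 16.
(a) r = 2.5; between ranks 2 (223) and 3 (225): 224.
(b) r = 1.7; between ranks 1 (205) and 2 (223): 217.6.
|224 − 217.6| = 6.4.

6.40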